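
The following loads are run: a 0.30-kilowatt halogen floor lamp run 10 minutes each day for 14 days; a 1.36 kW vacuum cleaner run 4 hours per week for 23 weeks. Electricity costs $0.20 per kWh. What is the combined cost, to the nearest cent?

halogen floor lamp: Runtime = 10 min × 14 = 140 min = 2.333333… h
halogen floor lamp: 0.3 kW × 2.333333… h = 0.7 kWh
vacuum cleaner: Runtime = 4 h/week × 23 weeks = 92 h
vacuum cleaner: 1.36 kW × 92 h = 125.12 kWh
Total energy = 125.82 kWh
Cost = 125.82 × $0.20 = $25.16

$25.16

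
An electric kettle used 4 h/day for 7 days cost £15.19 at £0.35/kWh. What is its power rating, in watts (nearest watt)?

1550 W

Energy = £15.19 ÷ £0.35/kWh = 43.4 kWh
Runtime = 4 h/day × 7 days = 28 h
Power = 43.4 kWh ÷ 28 h = 1.55 kW = 1550 W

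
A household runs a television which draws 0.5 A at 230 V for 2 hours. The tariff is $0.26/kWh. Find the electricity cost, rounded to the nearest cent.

$0.06

Power = 0.5 A × 230 V = 115 W = 0.115 kW
Energy = 0.115 kW × 2 h = 0.23 kWh
Cost = 0.23 kWh × $0.26/kWh = $0.06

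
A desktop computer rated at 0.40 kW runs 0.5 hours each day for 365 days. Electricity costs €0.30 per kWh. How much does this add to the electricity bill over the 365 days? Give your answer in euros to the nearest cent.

Runtime = 0.5 h/day × 365 days = 182.5 h
Energy = 0.4 kW × 182.5 h = 73 kWh
Cost = 73 kWh × €0.30/kWh = €21.90

€21.90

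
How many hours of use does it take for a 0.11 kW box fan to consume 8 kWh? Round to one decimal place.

Hours = 8 kWh ÷ 0.11 kW = 72.7 h

72.7 h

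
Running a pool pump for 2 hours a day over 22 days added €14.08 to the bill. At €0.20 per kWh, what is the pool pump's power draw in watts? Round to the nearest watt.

1600 W

Energy = €14.08 ÷ €0.20/kWh = 70.4 kWh
Runtime = 2 h/day × 22 days = 44 h
Power = 70.4 kWh ÷ 44 h = 1.6 kW = 1600 W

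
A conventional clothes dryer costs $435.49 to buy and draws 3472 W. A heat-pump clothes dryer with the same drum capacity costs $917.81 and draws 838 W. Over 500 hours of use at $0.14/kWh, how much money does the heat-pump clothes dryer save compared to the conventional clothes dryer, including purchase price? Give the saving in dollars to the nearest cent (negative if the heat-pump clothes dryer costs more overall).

-$297.94

conventional clothes dryer: $435.49 + (3472/1000) kW × 500 h × $0.14 = $435.49 + $243.04 = $678.53
heat-pump clothes dryer: $917.81 + (838/1000) kW × 500 h × $0.14 = $917.81 + $58.66 = $976.47
Saving = $678.53 − $976.47 = −$297.94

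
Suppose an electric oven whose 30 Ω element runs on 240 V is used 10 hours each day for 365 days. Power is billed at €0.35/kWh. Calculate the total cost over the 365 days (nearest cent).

Power = V²/R = 240²/30 = 1920 W = 1.92 kW
Runtime = 10 h/day × 365 days = 3650 h
Energy = 1.92 kW × 3650 h = 7008 kWh
Cost = 7008 kWh × €0.35/kWh = €2452.80

€2452.80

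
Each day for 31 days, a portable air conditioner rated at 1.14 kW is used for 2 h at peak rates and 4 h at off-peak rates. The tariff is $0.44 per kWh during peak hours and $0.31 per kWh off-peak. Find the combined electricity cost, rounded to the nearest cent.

Peak energy = 1.14 kW × 2 h × 31 = 70.68 kWh
Off-peak energy = 1.14 kW × 4 h × 31 = 141.36 kWh
Cost = 70.68 × $0.44 + 141.36 × $0.31 = $31.0992 + $43.8216 = $74.92

$74.92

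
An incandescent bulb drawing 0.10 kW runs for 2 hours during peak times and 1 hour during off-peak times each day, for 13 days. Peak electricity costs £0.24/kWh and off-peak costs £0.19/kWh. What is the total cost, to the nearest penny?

£0.87

Peak energy = 0.1 kW × 2 h × 13 = 2.6 kWh
Off-peak energy = 0.1 kW × 1 h × 13 = 1.3 kWh
Cost = 2.6 × £0.24 + 1.3 × £0.19 = £0.624 + £0.247 = £0.87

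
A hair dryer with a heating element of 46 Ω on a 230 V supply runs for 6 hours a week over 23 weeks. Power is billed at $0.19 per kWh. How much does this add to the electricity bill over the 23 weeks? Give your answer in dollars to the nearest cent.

$30.15

Power = V²/R = 230²/46 = 1150 W = 1.15 kW
Runtime = 6 h/week × 23 weeks = 138 h
Energy = 1.15 kW × 138 h = 158.7 kWh
Cost = 158.7 kWh × $0.19/kWh = $30.15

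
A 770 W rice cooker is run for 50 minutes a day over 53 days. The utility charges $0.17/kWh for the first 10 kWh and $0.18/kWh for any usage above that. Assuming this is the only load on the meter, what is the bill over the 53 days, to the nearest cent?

$6.02

Runtime = 50 min × 53 = 2650 min = 44.166666… h
Energy = 0.77 kW × 44.166666… h = 34.008333… kWh
Tier 1 (0–10 kWh): 10 × $0.17 = $1.7
Above 10 kWh: 24.008333… × $0.18 = $4.3215
Bill = $6.02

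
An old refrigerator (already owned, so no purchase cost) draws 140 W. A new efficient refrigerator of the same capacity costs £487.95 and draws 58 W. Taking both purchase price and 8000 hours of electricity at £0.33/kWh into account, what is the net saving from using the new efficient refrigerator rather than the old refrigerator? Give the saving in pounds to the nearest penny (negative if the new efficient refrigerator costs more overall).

old refrigerator: £0.00 + (140/1000) kW × 8000 h × £0.33 = £0.00 + £369.6 = £369.6
new efficient refrigerator: £487.95 + (58/1000) kW × 8000 h × £0.33 = £487.95 + £153.12 = £641.07
Saving = £369.6 − £641.07 = −£271.47

-£271.47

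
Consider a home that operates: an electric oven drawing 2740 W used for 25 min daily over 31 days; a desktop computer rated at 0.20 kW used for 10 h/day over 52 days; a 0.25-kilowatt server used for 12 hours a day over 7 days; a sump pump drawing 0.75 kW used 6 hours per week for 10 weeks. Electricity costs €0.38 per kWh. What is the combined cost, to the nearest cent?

electric oven: Runtime = 25 min × 31 = 775 min = 12.916666… h
electric oven: 2.74 kW × 12.916666… h = 35.391666… kWh
desktop computer: Runtime = 10 h/day × 52 days = 520 h
desktop computer: 0.2 kW × 520 h = 104 kWh
server: Runtime = 12 h/day × 7 days = 84 h
server: 0.25 kW × 84 h = 21 kWh
sump pump: Runtime = 6 h/week × 10 weeks = 60 h
sump pump: 0.75 kW × 60 h = 45 kWh
Total energy = 205.391666… kWh
Cost = 205.391666… × €0.38 = €78.05

€78.05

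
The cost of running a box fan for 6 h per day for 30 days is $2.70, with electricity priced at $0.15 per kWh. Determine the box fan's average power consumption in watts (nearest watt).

100 W

Energy = $2.70 ÷ $0.15/kWh = 18 kWh
Runtime = 6 h/day × 30 days = 180 h
Power = 18 kWh ÷ 180 h = 0.1 kW = 100 W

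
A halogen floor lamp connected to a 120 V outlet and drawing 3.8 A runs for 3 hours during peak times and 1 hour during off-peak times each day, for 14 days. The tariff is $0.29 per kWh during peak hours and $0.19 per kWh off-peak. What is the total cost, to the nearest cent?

$6.77

Power = 3.8 A × 120 V = 456 W = 0.456 kW
Peak energy = 0.456 kW × 3 h × 14 = 19.152 kWh
Off-peak energy = 0.456 kW × 1 h × 14 = 6.384 kWh
Cost = 19.152 × $0.29 + 6.384 × $0.19 = $5.55408 + $1.21296 = $6.77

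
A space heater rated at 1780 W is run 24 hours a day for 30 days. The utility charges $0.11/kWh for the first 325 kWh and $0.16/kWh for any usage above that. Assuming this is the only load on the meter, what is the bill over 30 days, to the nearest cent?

$188.81

Runtime = 24 h × 30 = 720 h
Energy = 1.78 kW × 720 h = 1281.6 kWh
Tier 1 (0–325 kWh): 325 × $0.11 = $35.75
Above 325 kWh: 956.6 × $0.16 = $153.056
Bill = $188.81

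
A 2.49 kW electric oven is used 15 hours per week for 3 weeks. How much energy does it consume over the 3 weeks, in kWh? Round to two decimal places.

112.05 kWh

Runtime = 15 h/week × 3 weeks = 45 h
Energy = 2.49 kW × 45 h = 112.05 kWh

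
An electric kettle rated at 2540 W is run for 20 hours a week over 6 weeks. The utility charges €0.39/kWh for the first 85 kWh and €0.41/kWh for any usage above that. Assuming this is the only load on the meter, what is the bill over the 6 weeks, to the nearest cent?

€123.27

Runtime = 20 h/week × 6 weeks = 120 h
Energy = 2.54 kW × 120 h = 304.8 kWh
Tier 1 (0–85 kWh): 85 × €0.39 = €33.15
Above 85 kWh: 219.8 × €0.41 = €90.118
Bill = €123.27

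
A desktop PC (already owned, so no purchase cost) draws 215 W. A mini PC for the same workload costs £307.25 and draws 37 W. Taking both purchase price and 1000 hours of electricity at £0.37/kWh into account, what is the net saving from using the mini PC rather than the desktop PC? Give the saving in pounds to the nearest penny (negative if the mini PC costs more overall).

desktop PC: £0.00 + (215/1000) kW × 1000 h × £0.37 = £0.00 + £79.55 = £79.55
mini PC: £307.25 + (37/1000) kW × 1000 h × £0.37 = £307.25 + £13.69 = £320.94
Saving = £79.55 − £320.94 = −£241.39

-£241.39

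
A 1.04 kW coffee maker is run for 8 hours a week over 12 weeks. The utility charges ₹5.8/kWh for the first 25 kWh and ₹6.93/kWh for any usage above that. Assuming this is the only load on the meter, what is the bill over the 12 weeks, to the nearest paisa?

Runtime = 8 h/week × 12 weeks = 96 h
Energy = 1.04 kW × 96 h = 99.84 kWh
Tier 1 (0–25 kWh): 25 × ₹5.8 = ₹145
Above 25 kWh: 74.84 × ₹6.93 = ₹518.6412
Bill = ₹663.64

₹663.64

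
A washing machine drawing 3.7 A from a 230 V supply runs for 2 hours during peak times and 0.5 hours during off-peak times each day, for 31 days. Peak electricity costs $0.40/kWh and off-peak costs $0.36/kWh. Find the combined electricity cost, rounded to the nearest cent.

$25.85

Power = 3.7 A × 230 V = 851 W = 0.851 kW
Peak energy = 0.851 kW × 2 h × 31 = 52.762 kWh
Off-peak energy = 0.851 kW × 0.5 h × 31 = 13.1905 kWh
Cost = 52.762 × $0.40 + 13.1905 × $0.36 = $21.1048 + $4.74858 = $25.85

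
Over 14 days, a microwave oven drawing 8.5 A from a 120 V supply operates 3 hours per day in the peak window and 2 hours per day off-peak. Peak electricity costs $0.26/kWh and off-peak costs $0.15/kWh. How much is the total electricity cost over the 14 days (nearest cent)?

$15.42

Power = 8.5 A × 120 V = 1020 W = 1.02 kW
Peak energy = 1.02 kW × 3 h × 14 = 42.84 kWh
Off-peak energy = 1.02 kW × 2 h × 14 = 28.56 kWh
Cost = 42.84 × $0.26 + 28.56 × $0.15 = $11.1384 + $4.284 = $15.42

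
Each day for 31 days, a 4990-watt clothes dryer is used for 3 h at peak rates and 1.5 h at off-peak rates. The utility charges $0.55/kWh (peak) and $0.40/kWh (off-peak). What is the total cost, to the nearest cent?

Peak energy = 4.99 kW × 3 h × 31 = 464.07 kWh
Off-peak energy = 4.99 kW × 1.5 h × 31 = 232.035 kWh
Cost = 464.07 × $0.55 + 232.035 × $0.40 = $255.2385 + $92.814 = $348.05

$348.05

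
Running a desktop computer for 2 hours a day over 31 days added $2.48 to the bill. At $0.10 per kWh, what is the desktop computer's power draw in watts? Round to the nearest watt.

Energy = $2.48 ÷ $0.10/kWh = 24.8 kWh
Runtime = 2 h/day × 31 days = 62 h
Power = 24.8 kWh ÷ 62 h = 0.4 kW = 400 W

400 W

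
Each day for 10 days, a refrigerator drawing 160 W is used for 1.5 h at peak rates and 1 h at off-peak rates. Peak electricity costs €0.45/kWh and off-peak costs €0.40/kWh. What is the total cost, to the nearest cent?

Peak energy = 0.16 kW × 1.5 h × 10 = 2.4 kWh
Off-peak energy = 0.16 kW × 1 h × 10 = 1.6 kWh
Cost = 2.4 × €0.45 + 1.6 × €0.40 = €1.08 + €0.64 = €1.72

€1.72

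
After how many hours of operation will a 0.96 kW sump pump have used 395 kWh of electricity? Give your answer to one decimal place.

411.5 h

Hours = 395 kWh ÷ 0.96 kW = 411.5 h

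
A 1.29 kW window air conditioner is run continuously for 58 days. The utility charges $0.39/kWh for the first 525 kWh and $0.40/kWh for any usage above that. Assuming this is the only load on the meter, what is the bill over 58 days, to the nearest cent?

Runtime = 24 h × 58 = 1392 h
Energy = 1.29 kW × 1392 h = 1795.68 kWh
Tier 1 (0–525 kWh): 525 × $0.39 = $204.75
Above 525 kWh: 1270.68 × $0.40 = $508.272
Bill = $713.02

$713.02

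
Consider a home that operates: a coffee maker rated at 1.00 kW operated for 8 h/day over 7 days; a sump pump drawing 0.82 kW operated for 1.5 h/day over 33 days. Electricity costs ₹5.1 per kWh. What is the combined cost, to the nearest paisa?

₹492.61

coffee maker: Runtime = 8 h/day × 7 days = 56 h
coffee maker: 1 kW × 56 h = 56 kWh
sump pump: Runtime = 1.5 h/day × 33 days = 49.5 h
sump pump: 0.82 kW × 49.5 h = 40.59 kWh
Total energy = 96.59 kWh
Cost = 96.59 × ₹5.1 = ₹492.61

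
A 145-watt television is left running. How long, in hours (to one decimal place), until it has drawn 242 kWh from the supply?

1669.0 h

Hours = 242 kWh ÷ 0.145 kW = 1669.0 h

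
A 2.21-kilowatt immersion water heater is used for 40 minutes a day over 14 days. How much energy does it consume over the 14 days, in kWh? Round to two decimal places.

20.63 kWh

Runtime = 40 min × 14 = 560 min = 9.333333… h
Energy = 2.21 kW × 9.333333… h = 20.626666… kWh ≈ 20.63 kWh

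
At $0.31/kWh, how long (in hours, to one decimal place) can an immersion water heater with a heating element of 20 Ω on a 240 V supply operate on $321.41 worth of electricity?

360.0 h

Power = V²/R = 240²/20 = 2880 W = 2.88 kW
Energy available = $321.41 ÷ $0.31/kWh = 1036.8065 kWh
Hours = 1036.8065 kWh ÷ 2.88 kW = 360.0 h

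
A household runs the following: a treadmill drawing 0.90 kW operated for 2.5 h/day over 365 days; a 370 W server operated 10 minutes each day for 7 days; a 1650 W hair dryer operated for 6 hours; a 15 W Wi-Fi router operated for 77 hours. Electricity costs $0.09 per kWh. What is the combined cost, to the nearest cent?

treadmill: Runtime = 2.5 h/day × 365 days = 912.5 h
treadmill: 0.9 kW × 912.5 h = 821.25 kWh
server: Runtime = 10 min × 7 = 70 min = 1.166666… h
server: 0.37 kW × 1.166666… h = 0.431666… kWh
hair dryer: 1.65 kW × 6 h = 9.9 kWh
Wi-Fi router: 0.015 kW × 77 h = 1.155 kWh
Total energy = 832.736666… kWh
Cost = 832.736666… × $0.09 = $74.95

$74.95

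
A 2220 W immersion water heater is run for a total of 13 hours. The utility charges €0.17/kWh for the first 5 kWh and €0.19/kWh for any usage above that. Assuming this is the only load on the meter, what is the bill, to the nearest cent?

€5.38

Energy = 2.22 kW × 13 h = 28.86 kWh
Tier 1 (0–5 kWh): 5 × €0.17 = €0.85
Above 5 kWh: 23.86 × €0.19 = €4.5334
Bill = €5.38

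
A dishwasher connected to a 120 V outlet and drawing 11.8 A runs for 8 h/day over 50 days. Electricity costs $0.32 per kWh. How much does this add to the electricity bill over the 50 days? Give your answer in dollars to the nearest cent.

$181.25

Power = 11.8 A × 120 V = 1416 W = 1.416 kW
Runtime = 8 h/day × 50 days = 400 h
Energy = 1.416 kW × 400 h = 566.4 kWh
Cost = 566.4 kWh × $0.32/kWh = $181.25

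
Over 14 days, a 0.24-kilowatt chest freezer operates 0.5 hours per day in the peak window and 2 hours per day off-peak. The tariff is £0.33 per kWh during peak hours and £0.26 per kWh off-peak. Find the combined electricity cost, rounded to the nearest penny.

£2.30

Peak energy = 0.24 kW × 0.5 h × 14 = 1.68 kWh
Off-peak energy = 0.24 kW × 2 h × 14 = 6.72 kWh
Cost = 1.68 × £0.33 + 6.72 × £0.26 = £0.5544 + £1.7472 = £2.30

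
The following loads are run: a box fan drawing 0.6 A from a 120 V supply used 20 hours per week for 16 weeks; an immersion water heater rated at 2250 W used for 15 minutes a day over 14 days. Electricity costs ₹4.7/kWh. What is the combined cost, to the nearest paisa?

box fan: Power = 0.6 A × 120 V = 72 W = 0.072 kW
box fan: Runtime = 20 h/week × 16 weeks = 320 h
box fan: 0.072 kW × 320 h = 23.04 kWh
immersion water heater: Runtime = 15 min × 14 = 210 min = 3.5 h
immersion water heater: 2.25 kW × 3.5 h = 7.875 kWh
Total energy = 30.915 kWh
Cost = 30.915 × ₹4.7 = ₹145.30

₹145.30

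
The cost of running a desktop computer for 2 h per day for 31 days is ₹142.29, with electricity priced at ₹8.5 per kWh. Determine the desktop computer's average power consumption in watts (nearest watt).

Energy = ₹142.29 ÷ ₹8.5/kWh = 16.74 kWh
Runtime = 2 h/day × 31 days = 62 h
Power = 16.74 kWh ÷ 62 h = 0.27 kW = 270 W

270 W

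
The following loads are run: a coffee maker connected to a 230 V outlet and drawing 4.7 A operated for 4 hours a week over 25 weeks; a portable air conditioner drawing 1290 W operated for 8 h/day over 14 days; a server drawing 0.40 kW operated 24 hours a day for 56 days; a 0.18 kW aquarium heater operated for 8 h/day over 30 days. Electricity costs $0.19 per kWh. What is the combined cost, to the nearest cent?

coffee maker: Power = 4.7 A × 230 V = 1081 W = 1.081 kW
coffee maker: Runtime = 4 h/week × 25 weeks = 100 h
coffee maker: 1.081 kW × 100 h = 108.1 kWh
portable air conditioner: Runtime = 8 h/day × 14 days = 112 h
portable air conditioner: 1.29 kW × 112 h = 144.48 kWh
server: Runtime = 24 h × 56 = 1344 h
server: 0.4 kW × 1344 h = 537.6 kWh
aquarium heater: Runtime = 8 h/day × 30 days = 240 h
aquarium heater: 0.18 kW × 240 h = 43.2 kWh
Total energy = 833.38 kWh
Cost = 833.38 × $0.19 = $158.34

$158.34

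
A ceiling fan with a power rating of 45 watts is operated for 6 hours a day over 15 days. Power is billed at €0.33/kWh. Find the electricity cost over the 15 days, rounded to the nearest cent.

Runtime = 6 h/day × 15 days = 90 h
Energy = 0.045 kW × 90 h = 4.05 kWh
Cost = 4.05 kWh × €0.33/kWh = €1.34

€1.34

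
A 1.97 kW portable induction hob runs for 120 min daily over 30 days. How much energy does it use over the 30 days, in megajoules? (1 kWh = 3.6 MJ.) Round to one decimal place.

425.5 MJ

Runtime = 120 min × 30 = 3600 min = 60 h
Energy = 1.97 kW × 60 h = 118.2 kWh
= 118.2 × 3.6 MJ = 425.5 MJ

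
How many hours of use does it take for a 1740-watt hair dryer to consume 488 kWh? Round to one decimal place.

280.5 h

Hours = 488 kWh ÷ 1.74 kW = 280.5 h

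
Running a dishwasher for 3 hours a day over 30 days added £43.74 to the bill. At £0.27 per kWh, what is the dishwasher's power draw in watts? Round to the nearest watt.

Energy = £43.74 ÷ £0.27/kWh = 162 kWh
Runtime = 3 h/day × 30 days = 90 h
Power = 162 kWh ÷ 90 h = 1.8 kW = 1800 W

1800 W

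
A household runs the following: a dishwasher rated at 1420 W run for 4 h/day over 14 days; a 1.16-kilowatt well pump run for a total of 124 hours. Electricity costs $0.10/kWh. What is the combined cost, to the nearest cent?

$22.34

dishwasher: Runtime = 4 h/day × 14 days = 56 h
dishwasher: 1.42 kW × 56 h = 79.52 kWh
well pump: 1.16 kW × 124 h = 143.84 kWh
Total energy = 223.36 kWh
Cost = 223.36 × $0.10 = $22.34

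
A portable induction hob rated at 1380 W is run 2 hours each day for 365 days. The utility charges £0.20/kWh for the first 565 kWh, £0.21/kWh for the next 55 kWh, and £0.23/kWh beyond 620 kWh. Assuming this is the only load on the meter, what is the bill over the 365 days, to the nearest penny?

£213.65

Runtime = 2 h/day × 365 days = 730 h
Energy = 1.38 kW × 730 h = 1007.4 kWh
Tier 1 (0–565 kWh): 565 × £0.20 = £113
Tier 2 (565–620 kWh): 55 × £0.21 = £11.55
Above 620 kWh: 387.4 × £0.23 = £89.102
Bill = £213.65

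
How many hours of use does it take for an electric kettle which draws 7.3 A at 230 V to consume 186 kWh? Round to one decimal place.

Power = 7.3 A × 230 V = 1679 W = 1.679 kW
Hours = 186 kWh ÷ 1.679 kW = 110.8 h

110.8 h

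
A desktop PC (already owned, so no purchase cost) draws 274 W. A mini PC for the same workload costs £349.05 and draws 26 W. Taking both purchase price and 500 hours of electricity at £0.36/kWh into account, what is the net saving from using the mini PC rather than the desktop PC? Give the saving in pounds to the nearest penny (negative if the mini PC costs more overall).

desktop PC: £0.00 + (274/1000) kW × 500 h × £0.36 = £0.00 + £49.32 = £49.32
mini PC: £349.05 + (26/1000) kW × 500 h × £0.36 = £349.05 + £4.68 = £353.73
Saving = £49.32 − £353.73 = −£304.41

-£304.41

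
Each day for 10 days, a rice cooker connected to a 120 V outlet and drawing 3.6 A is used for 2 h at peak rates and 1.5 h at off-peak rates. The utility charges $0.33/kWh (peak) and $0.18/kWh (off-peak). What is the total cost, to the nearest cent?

Power = 3.6 A × 120 V = 432 W = 0.432 kW
Peak energy = 0.432 kW × 2 h × 10 = 8.64 kWh
Off-peak energy = 0.432 kW × 1.5 h × 10 = 6.48 kWh
Cost = 8.64 × $0.33 + 6.48 × $0.18 = $2.8512 + $1.1664 = $4.02

$4.02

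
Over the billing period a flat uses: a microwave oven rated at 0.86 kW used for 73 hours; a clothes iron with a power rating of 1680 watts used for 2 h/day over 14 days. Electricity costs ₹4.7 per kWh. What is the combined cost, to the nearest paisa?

₹516.15

microwave oven: 0.86 kW × 73 h = 62.78 kWh
clothes iron: Runtime = 2 h/day × 14 days = 28 h
clothes iron: 1.68 kW × 28 h = 47.04 kWh
Total energy = 109.82 kWh
Cost = 109.82 × ₹4.7 = ₹516.15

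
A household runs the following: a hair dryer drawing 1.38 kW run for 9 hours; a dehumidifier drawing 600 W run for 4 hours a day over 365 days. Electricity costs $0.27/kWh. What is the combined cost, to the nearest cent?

$239.87

hair dryer: 1.38 kW × 9 h = 12.42 kWh
dehumidifier: Runtime = 4 h/day × 365 days = 1460 h
dehumidifier: 0.6 kW × 1460 h = 876 kWh
Total energy = 888.42 kWh
Cost = 888.42 × $0.27 = $239.87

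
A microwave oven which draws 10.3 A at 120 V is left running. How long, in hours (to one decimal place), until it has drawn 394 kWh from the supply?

Power = 10.3 A × 120 V = 1236 W = 1.236 kW
Hours = 394 kWh ÷ 1.236 kW = 318.8 h

318.8 h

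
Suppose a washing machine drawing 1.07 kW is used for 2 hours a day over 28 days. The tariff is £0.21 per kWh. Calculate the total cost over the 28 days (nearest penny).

Runtime = 2 h/day × 28 days = 56 h
Energy = 1.07 kW × 56 h = 59.92 kWh
Cost = 59.92 kWh × £0.21/kWh = £12.58

£12.58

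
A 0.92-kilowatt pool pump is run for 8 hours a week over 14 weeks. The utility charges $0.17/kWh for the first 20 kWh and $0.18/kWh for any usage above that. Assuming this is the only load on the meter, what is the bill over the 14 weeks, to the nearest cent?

Runtime = 8 h/week × 14 weeks = 112 h
Energy = 0.92 kW × 112 h = 103.04 kWh
Tier 1 (0–20 kWh): 20 × $0.17 = $3.4
Above 20 kWh: 83.04 × $0.18 = $14.9472
Bill = $18.35

$18.35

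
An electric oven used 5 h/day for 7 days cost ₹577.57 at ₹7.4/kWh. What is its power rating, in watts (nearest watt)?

2230 W

Energy = ₹577.57 ÷ ₹7.4/kWh = 78.05 kWh
Runtime = 5 h/day × 7 days = 35 h
Power = 78.05 kWh ÷ 35 h = 2.23 kW = 2230 W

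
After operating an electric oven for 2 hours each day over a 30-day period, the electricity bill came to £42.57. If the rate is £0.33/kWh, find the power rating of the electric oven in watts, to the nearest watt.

2150 W

Energy = £42.57 ÷ £0.33/kWh = 129 kWh
Runtime = 2 h/day × 30 days = 60 h
Power = 129 kWh ÷ 60 h = 2.15 kW = 2150 W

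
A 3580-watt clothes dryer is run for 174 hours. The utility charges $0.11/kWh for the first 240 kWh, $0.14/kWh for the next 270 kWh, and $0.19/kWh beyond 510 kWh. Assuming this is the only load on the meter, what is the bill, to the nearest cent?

$85.65

Energy = 3.58 kW × 174 h = 622.92 kWh
Tier 1 (0–240 kWh): 240 × $0.11 = $26.4
Tier 2 (240–510 kWh): 270 × $0.14 = $37.8
Above 510 kWh: 112.92 × $0.19 = $21.4548
Bill = $85.65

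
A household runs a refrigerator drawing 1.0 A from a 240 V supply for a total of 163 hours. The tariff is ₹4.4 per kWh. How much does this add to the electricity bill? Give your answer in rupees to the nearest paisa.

₹172.13

Power = 1.0 A × 240 V = 240 W = 0.24 kW
Energy = 0.24 kW × 163 h = 39.12 kWh
Cost = 39.12 kWh × ₹4.4/kWh = ₹172.13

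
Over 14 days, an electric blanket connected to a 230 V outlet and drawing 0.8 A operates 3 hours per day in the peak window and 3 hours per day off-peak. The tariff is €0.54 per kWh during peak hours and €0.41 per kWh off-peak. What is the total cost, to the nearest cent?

Power = 0.8 A × 230 V = 184 W = 0.184 kW
Peak energy = 0.184 kW × 3 h × 14 = 7.728 kWh
Off-peak energy = 0.184 kW × 3 h × 14 = 7.728 kWh
Cost = 7.728 × €0.54 + 7.728 × €0.41 = €4.17312 + €3.16848 = €7.34

€7.34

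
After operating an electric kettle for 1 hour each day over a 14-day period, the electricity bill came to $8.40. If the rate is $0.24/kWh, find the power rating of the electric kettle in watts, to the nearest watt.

Energy = $8.40 ÷ $0.24/kWh = 35 kWh
Runtime = 1 h/day × 14 days = 14 h
Power = 35 kWh ÷ 14 h = 2.5 kW = 2500 W

2500 W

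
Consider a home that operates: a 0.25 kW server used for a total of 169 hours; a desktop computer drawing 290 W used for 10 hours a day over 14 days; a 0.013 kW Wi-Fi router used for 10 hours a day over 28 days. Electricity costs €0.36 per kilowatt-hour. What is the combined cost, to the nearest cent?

€31.14

server: 0.25 kW × 169 h = 42.25 kWh
desktop computer: Runtime = 10 h/day × 14 days = 140 h
desktop computer: 0.29 kW × 140 h = 40.6 kWh
Wi-Fi router: Runtime = 10 h/day × 28 days = 280 h
Wi-Fi router: 0.013 kW × 280 h = 3.64 kWh
Total energy = 86.49 kWh
Cost = 86.49 × €0.36 = €31.14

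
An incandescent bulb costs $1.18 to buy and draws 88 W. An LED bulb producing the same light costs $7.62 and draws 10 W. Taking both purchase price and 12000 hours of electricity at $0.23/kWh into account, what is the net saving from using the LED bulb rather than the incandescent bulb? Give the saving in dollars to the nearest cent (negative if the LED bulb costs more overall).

incandescent bulb: $1.18 + (88/1000) kW × 12000 h × $0.23 = $1.18 + $242.88 = $244.06
LED bulb: $7.62 + (10/1000) kW × 12000 h × $0.23 = $7.62 + $27.6 = $35.22
Saving = $244.06 − $35.22 = $208.84

$208.84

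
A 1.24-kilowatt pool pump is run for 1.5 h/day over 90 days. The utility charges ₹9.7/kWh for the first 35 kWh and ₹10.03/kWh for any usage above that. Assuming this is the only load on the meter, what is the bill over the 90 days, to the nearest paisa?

Runtime = 1.5 h/day × 90 days = 135 h
Energy = 1.24 kW × 135 h = 167.4 kWh
Tier 1 (0–35 kWh): 35 × ₹9.7 = ₹339.5
Above 35 kWh: 132.4 × ₹10.03 = ₹1327.972
Bill = ₹1667.47

₹1667.47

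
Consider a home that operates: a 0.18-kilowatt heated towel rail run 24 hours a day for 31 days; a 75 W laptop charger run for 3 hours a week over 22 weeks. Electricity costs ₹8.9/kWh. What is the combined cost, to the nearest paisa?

₹1235.94

heated towel rail: Runtime = 24 h × 31 = 744 h
heated towel rail: 0.18 kW × 744 h = 133.92 kWh
laptop charger: Runtime = 3 h/week × 22 weeks = 66 h
laptop charger: 0.075 kW × 66 h = 4.95 kWh
Total energy = 138.87 kWh
Cost = 138.87 × ₹8.9 = ₹1235.94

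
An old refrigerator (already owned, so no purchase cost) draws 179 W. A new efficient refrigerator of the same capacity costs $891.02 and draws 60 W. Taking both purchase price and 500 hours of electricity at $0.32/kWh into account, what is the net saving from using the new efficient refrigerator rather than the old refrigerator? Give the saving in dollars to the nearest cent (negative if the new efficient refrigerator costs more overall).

old refrigerator: $0.00 + (179/1000) kW × 500 h × $0.32 = $0.00 + $28.64 = $28.64
new efficient refrigerator: $891.02 + (60/1000) kW × 500 h × $0.32 = $891.02 + $9.6 = $900.62
Saving = $28.64 − $900.62 = −$871.98

-$871.98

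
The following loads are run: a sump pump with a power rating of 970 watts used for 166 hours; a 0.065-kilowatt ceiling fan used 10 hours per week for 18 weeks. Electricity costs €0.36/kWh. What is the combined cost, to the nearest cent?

€62.18

sump pump: 0.97 kW × 166 h = 161.02 kWh
ceiling fan: Runtime = 10 h/week × 18 weeks = 180 h
ceiling fan: 0.065 kW × 180 h = 11.7 kWh
Total energy = 172.72 kWh
Cost = 172.72 × €0.36 = €62.18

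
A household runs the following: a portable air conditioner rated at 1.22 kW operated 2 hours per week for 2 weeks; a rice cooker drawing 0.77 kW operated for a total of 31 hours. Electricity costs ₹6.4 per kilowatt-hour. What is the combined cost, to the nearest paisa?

₹184.00

portable air conditioner: Runtime = 2 h/week × 2 weeks = 4 h
portable air conditioner: 1.22 kW × 4 h = 4.88 kWh
rice cooker: 0.77 kW × 31 h = 23.87 kWh
Total energy = 28.75 kWh
Cost = 28.75 × ₹6.4 = ₹184.00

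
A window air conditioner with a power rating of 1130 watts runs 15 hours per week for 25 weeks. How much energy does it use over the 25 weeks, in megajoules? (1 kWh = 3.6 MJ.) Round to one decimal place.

1525.5 MJ

Runtime = 15 h/week × 25 weeks = 375 h
Energy = 1.13 kW × 375 h = 423.75 kWh
= 423.75 × 3.6 MJ = 1525.5 MJ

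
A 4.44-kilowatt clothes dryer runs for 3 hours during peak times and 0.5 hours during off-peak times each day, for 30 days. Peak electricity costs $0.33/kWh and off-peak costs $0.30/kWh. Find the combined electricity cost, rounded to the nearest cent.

$151.85

Peak energy = 4.44 kW × 3 h × 30 = 399.6 kWh
Off-peak energy = 4.44 kW × 0.5 h × 30 = 66.6 kWh
Cost = 399.6 × $0.33 + 66.6 × $0.30 = $131.868 + $19.98 = $151.85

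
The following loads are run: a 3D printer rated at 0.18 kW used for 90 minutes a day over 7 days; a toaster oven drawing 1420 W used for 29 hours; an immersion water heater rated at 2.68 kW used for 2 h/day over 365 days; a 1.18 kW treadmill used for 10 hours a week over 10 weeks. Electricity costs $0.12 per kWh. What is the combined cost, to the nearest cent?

3D printer: Runtime = 90 min × 7 = 630 min = 10.5 h
3D printer: 0.18 kW × 10.5 h = 1.89 kWh
toaster oven: 1.42 kW × 29 h = 41.18 kWh
immersion water heater: Runtime = 2 h/day × 365 days = 730 h
immersion water heater: 2.68 kW × 730 h = 1956.4 kWh
treadmill: Runtime = 10 h/week × 10 weeks = 100 h
treadmill: 1.18 kW × 100 h = 118 kWh
Total energy = 2117.47 kWh
Cost = 2117.47 × $0.12 = $254.10

$254.10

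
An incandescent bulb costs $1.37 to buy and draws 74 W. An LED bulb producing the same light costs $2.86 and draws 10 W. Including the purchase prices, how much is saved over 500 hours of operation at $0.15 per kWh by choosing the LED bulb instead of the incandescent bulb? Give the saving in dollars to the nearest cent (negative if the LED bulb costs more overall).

incandescent bulb: $1.37 + (74/1000) kW × 500 h × $0.15 = $1.37 + $5.55 = $6.92
LED bulb: $2.86 + (10/1000) kW × 500 h × $0.15 = $2.86 + $0.75 = $3.61
Saving = $6.92 − $3.61 = $3.31

$3.31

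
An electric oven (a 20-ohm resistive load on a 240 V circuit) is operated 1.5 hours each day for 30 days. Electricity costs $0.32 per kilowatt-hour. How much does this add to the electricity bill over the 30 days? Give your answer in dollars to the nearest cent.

Power = V²/R = 240²/20 = 2880 W = 2.88 kW
Runtime = 1.5 h/day × 30 days = 45 h
Energy = 2.88 kW × 45 h = 129.6 kWh
Cost = 129.6 kWh × $0.32/kWh = $41.47

$41.47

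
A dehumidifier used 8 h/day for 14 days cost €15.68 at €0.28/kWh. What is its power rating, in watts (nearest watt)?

Energy = €15.68 ÷ €0.28/kWh = 56 kWh
Runtime = 8 h/day × 14 days = 112 h
Power = 56 kWh ÷ 112 h = 0.5 kW = 500 W

500 W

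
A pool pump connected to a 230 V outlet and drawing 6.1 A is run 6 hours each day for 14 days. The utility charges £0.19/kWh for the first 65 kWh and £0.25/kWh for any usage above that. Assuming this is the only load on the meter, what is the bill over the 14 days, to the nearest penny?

Power = 6.1 A × 230 V = 1403 W = 1.403 kW
Runtime = 6 h/day × 14 days = 84 h
Energy = 1.403 kW × 84 h = 117.852 kWh
Tier 1 (0–65 kWh): 65 × £0.19 = £12.35
Above 65 kWh: 52.852 × £0.25 = £13.213
Bill = £25.56

£25.56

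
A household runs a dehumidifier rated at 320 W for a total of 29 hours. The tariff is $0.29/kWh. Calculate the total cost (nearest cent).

$2.69

Energy = 0.32 kW × 29 h = 9.28 kWh
Cost = 9.28 kWh × $0.29/kWh = $2.69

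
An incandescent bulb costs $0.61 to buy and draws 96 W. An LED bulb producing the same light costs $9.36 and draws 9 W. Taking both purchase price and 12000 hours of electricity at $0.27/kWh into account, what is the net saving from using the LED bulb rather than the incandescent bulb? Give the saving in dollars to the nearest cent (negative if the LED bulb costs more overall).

$273.13

incandescent bulb: $0.61 + (96/1000) kW × 12000 h × $0.27 = $0.61 + $311.04 = $311.65
LED bulb: $9.36 + (9/1000) kW × 12000 h × $0.27 = $9.36 + $29.16 = $38.52
Saving = $311.65 − $38.52 = $273.13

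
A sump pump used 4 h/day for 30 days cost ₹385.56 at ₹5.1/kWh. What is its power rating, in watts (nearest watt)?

Energy = ₹385.56 ÷ ₹5.1/kWh = 75.6 kWh
Runtime = 4 h/day × 30 days = 120 h
Power = 75.6 kWh ÷ 120 h = 0.63 kW = 630 W

630 W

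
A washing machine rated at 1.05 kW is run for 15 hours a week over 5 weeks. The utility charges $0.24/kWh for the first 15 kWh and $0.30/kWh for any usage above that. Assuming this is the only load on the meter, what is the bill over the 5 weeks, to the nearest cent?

$22.73

Runtime = 15 h/week × 5 weeks = 75 h
Energy = 1.05 kW × 75 h = 78.75 kWh
Tier 1 (0–15 kWh): 15 × $0.24 = $3.6
Above 15 kWh: 63.75 × $0.30 = $19.125
Bill = $22.73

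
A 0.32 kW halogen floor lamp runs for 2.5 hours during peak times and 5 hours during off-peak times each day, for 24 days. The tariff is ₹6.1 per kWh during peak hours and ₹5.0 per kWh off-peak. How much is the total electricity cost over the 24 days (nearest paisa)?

₹309.12

Peak energy = 0.32 kW × 2.5 h × 24 = 19.2 kWh
Off-peak energy = 0.32 kW × 5 h × 24 = 38.4 kWh
Cost = 19.2 × ₹6.1 + 38.4 × ₹5.0 = ₹117.12 + ₹192 = ₹309.12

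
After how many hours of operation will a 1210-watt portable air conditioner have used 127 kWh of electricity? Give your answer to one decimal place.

Hours = 127 kWh ÷ 1.21 kW = 105.0 h

105.0 h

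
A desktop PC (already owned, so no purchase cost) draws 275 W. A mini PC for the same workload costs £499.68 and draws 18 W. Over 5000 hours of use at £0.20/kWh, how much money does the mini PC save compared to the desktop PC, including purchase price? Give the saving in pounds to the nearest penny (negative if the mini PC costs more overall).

-£242.68

desktop PC: £0.00 + (275/1000) kW × 5000 h × £0.20 = £0.00 + £275 = £275
mini PC: £499.68 + (18/1000) kW × 5000 h × £0.20 = £499.68 + £18 = £517.68
Saving = £275 − £517.68 = −£242.68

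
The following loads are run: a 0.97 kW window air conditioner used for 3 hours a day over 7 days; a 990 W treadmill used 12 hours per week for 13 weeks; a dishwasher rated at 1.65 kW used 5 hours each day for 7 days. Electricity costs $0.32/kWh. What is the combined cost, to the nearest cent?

$74.42

window air conditioner: Runtime = 3 h/day × 7 days = 21 h
window air conditioner: 0.97 kW × 21 h = 20.37 kWh
treadmill: Runtime = 12 h/week × 13 weeks = 156 h
treadmill: 0.99 kW × 156 h = 154.44 kWh
dishwasher: Runtime = 5 h/day × 7 days = 35 h
dishwasher: 1.65 kW × 35 h = 57.75 kWh
Total energy = 232.56 kWh
Cost = 232.56 × $0.32 = $74.42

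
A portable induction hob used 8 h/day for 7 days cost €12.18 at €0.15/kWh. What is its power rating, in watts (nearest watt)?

1450 W

Energy = €12.18 ÷ €0.15/kWh = 81.2 kWh
Runtime = 8 h/day × 7 days = 56 h
Power = 81.2 kWh ÷ 56 h = 1.45 kW = 1450 W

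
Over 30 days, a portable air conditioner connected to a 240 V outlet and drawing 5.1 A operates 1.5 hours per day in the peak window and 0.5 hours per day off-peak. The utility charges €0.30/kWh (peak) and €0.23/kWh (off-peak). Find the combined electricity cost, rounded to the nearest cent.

€20.75

Power = 5.1 A × 240 V = 1224 W = 1.224 kW
Peak energy = 1.224 kW × 1.5 h × 30 = 55.08 kWh
Off-peak energy = 1.224 kW × 0.5 h × 30 = 18.36 kWh
Cost = 55.08 × €0.30 + 18.36 × €0.23 = €16.524 + €4.2228 = €20.75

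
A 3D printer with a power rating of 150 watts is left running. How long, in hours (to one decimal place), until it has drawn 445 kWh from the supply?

2966.7 h

Hours = 445 kWh ÷ 0.15 kW = 2966.7 h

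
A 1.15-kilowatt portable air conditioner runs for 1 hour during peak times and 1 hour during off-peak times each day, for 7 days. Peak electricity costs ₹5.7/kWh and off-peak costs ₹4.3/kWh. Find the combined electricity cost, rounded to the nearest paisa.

Peak energy = 1.15 kW × 1 h × 7 = 8.05 kWh
Off-peak energy = 1.15 kW × 1 h × 7 = 8.05 kWh
Cost = 8.05 × ₹5.7 + 8.05 × ₹4.3 = ₹45.885 + ₹34.615 = ₹80.50

₹80.50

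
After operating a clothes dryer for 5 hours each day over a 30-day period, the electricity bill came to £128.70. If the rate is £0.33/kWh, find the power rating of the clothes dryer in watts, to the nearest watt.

Energy = £128.70 ÷ £0.33/kWh = 390 kWh
Runtime = 5 h/day × 30 days = 150 h
Power = 390 kWh ÷ 150 h = 2.6 kW = 2600 W

2600 W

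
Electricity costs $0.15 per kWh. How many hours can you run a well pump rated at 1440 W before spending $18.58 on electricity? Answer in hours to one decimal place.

Energy available = $18.58 ÷ $0.15/kWh = 123.8667 kWh
Hours = 123.8667 kWh ÷ 1.44 kW = 86.0 h

86.0 h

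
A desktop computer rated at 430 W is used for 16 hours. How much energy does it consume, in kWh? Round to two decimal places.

6.88 kWh

Energy = 0.43 kW × 16 h = 6.88 kWh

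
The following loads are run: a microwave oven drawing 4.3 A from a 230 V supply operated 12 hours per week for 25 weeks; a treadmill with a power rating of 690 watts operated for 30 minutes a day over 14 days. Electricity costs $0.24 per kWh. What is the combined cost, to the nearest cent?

microwave oven: Power = 4.3 A × 230 V = 989 W = 0.989 kW
microwave oven: Runtime = 12 h/week × 25 weeks = 300 h
microwave oven: 0.989 kW × 300 h = 296.7 kWh
treadmill: Runtime = 30 min × 14 = 420 min = 7 h
treadmill: 0.69 kW × 7 h = 4.83 kWh
Total energy = 301.53 kWh
Cost = 301.53 × $0.24 = $72.37

$72.37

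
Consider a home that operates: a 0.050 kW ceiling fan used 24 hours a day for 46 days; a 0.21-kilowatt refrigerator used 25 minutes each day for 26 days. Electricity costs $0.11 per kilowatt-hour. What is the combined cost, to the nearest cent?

$6.32

ceiling fan: Runtime = 24 h × 46 = 1104 h
ceiling fan: 0.05 kW × 1104 h = 55.2 kWh
refrigerator: Runtime = 25 min × 26 = 650 min = 10.833333… h
refrigerator: 0.21 kW × 10.833333… h = 2.275 kWh
Total energy = 57.475 kWh
Cost = 57.475 × $0.11 = $6.32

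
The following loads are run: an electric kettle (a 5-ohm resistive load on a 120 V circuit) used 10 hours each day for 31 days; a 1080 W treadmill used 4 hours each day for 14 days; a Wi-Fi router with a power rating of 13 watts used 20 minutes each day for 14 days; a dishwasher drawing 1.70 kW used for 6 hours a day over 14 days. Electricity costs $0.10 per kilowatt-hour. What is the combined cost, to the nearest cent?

$109.61

electric kettle: Power = V²/R = 120²/5 = 2880 W = 2.88 kW
electric kettle: Runtime = 10 h/day × 31 days = 310 h
electric kettle: 2.88 kW × 310 h = 892.8 kWh
treadmill: Runtime = 4 h/day × 14 days = 56 h
treadmill: 1.08 kW × 56 h = 60.48 kWh
Wi-Fi router: Runtime = 20 min × 14 = 280 min = 4.666666… h
Wi-Fi router: 0.013 kW × 4.666666… h = 0.060666… kWh
dishwasher: Runtime = 6 h/day × 14 days = 84 h
dishwasher: 1.7 kW × 84 h = 142.8 kWh
Total energy = 1096.140666… kWh
Cost = 1096.140666… × $0.10 = $109.61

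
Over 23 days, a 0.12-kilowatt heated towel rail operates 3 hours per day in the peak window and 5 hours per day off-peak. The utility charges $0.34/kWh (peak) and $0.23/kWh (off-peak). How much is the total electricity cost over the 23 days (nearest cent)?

$5.99

Peak energy = 0.12 kW × 3 h × 23 = 8.28 kWh
Off-peak energy = 0.12 kW × 5 h × 23 = 13.8 kWh
Cost = 8.28 × $0.34 + 13.8 × $0.23 = $2.8152 + $3.174 = $5.99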